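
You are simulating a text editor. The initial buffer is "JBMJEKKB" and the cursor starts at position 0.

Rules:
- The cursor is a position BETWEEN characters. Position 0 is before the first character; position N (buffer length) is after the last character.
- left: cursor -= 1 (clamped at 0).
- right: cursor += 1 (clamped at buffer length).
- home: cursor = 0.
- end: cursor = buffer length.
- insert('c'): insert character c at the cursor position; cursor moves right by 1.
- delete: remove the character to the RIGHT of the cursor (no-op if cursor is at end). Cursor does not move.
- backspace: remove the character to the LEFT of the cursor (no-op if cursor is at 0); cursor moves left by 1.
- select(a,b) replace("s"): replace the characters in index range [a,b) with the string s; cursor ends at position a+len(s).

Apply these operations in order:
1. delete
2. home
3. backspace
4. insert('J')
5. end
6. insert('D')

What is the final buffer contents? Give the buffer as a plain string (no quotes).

Answer: JBMJEKKBD

Derivation:
After op 1 (delete): buf='BMJEKKB' cursor=0
After op 2 (home): buf='BMJEKKB' cursor=0
After op 3 (backspace): buf='BMJEKKB' cursor=0
After op 4 (insert('J')): buf='JBMJEKKB' cursor=1
After op 5 (end): buf='JBMJEKKB' cursor=8
After op 6 (insert('D')): buf='JBMJEKKBD' cursor=9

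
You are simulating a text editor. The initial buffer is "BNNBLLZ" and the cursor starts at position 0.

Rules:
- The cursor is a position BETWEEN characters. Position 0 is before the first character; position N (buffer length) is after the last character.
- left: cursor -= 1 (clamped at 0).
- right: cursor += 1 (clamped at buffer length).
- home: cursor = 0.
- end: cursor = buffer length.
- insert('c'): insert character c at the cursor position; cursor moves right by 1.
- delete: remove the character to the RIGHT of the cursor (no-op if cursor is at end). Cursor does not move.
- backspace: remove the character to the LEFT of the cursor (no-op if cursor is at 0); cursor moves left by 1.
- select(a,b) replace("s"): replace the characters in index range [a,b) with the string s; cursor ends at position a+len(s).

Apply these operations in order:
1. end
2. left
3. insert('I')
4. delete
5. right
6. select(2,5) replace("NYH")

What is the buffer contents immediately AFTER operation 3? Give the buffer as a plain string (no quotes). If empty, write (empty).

Answer: BNNBLLIZ

Derivation:
After op 1 (end): buf='BNNBLLZ' cursor=7
After op 2 (left): buf='BNNBLLZ' cursor=6
After op 3 (insert('I')): buf='BNNBLLIZ' cursor=7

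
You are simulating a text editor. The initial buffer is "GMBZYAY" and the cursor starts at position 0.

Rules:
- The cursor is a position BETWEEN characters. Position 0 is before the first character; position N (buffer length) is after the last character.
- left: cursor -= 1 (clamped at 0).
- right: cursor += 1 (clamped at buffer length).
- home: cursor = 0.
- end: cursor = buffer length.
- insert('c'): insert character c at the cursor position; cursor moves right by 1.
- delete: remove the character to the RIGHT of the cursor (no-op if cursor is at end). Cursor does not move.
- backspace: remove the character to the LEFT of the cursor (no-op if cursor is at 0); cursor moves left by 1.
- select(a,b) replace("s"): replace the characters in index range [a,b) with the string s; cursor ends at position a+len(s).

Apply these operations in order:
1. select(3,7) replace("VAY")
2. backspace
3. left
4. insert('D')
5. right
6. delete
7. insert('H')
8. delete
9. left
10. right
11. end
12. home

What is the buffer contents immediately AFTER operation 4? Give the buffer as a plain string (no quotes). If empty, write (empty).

After op 1 (select(3,7) replace("VAY")): buf='GMBVAY' cursor=6
After op 2 (backspace): buf='GMBVA' cursor=5
After op 3 (left): buf='GMBVA' cursor=4
After op 4 (insert('D')): buf='GMBVDA' cursor=5

Answer: GMBVDA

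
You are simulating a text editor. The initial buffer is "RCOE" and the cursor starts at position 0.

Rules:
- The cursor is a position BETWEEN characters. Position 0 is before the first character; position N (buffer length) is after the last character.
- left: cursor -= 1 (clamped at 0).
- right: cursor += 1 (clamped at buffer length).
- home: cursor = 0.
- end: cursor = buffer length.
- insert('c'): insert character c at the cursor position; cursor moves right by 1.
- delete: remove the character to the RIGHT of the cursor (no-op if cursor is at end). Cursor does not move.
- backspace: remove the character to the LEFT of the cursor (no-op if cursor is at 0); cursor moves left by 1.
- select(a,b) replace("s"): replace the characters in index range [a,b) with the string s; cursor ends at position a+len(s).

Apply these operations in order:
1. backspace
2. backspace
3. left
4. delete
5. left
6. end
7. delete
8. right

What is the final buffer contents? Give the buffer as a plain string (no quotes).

After op 1 (backspace): buf='RCOE' cursor=0
After op 2 (backspace): buf='RCOE' cursor=0
After op 3 (left): buf='RCOE' cursor=0
After op 4 (delete): buf='COE' cursor=0
After op 5 (left): buf='COE' cursor=0
After op 6 (end): buf='COE' cursor=3
After op 7 (delete): buf='COE' cursor=3
After op 8 (right): buf='COE' cursor=3

Answer: COE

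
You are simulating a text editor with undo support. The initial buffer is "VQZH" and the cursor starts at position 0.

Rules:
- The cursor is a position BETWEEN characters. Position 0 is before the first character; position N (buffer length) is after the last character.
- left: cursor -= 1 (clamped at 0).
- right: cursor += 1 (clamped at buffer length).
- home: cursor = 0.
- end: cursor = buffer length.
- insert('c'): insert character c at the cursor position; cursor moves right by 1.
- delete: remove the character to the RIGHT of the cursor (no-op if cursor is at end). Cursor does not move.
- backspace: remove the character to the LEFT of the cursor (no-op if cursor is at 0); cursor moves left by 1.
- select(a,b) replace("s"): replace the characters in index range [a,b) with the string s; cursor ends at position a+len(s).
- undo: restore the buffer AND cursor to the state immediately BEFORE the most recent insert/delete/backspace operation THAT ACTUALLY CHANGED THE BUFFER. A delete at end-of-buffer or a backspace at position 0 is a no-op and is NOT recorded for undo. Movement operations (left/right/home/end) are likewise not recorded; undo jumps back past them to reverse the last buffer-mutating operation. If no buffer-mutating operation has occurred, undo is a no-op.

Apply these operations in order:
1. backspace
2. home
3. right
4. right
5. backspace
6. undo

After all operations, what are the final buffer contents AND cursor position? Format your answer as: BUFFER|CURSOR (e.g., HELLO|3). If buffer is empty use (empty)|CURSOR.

After op 1 (backspace): buf='VQZH' cursor=0
After op 2 (home): buf='VQZH' cursor=0
After op 3 (right): buf='VQZH' cursor=1
After op 4 (right): buf='VQZH' cursor=2
After op 5 (backspace): buf='VZH' cursor=1
After op 6 (undo): buf='VQZH' cursor=2

Answer: VQZH|2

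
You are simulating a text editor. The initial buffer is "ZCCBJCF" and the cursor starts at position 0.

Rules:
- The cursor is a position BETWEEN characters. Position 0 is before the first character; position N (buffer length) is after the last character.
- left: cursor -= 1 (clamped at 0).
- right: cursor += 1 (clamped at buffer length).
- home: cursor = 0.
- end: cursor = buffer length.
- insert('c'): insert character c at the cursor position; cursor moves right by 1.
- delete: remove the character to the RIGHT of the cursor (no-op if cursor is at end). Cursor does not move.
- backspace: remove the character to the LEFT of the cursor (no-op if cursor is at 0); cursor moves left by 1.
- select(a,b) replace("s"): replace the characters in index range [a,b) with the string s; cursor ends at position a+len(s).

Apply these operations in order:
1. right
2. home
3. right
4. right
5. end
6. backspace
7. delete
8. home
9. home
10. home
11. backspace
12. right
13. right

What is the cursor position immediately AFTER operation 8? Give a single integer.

Answer: 0

Derivation:
After op 1 (right): buf='ZCCBJCF' cursor=1
After op 2 (home): buf='ZCCBJCF' cursor=0
After op 3 (right): buf='ZCCBJCF' cursor=1
After op 4 (right): buf='ZCCBJCF' cursor=2
After op 5 (end): buf='ZCCBJCF' cursor=7
After op 6 (backspace): buf='ZCCBJC' cursor=6
After op 7 (delete): buf='ZCCBJC' cursor=6
After op 8 (home): buf='ZCCBJC' cursor=0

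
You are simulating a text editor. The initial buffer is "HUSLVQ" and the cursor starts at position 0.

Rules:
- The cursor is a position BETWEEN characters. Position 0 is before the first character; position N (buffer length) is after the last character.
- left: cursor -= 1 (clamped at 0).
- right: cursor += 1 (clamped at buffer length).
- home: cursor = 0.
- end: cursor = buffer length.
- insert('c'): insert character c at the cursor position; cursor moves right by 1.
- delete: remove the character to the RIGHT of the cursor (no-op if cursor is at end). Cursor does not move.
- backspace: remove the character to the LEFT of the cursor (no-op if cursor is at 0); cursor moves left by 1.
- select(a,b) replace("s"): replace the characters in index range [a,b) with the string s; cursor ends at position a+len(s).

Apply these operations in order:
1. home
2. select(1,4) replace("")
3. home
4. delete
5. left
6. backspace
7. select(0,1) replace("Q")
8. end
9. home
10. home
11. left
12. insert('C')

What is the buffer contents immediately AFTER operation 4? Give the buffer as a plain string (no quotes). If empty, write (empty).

Answer: VQ

Derivation:
After op 1 (home): buf='HUSLVQ' cursor=0
After op 2 (select(1,4) replace("")): buf='HVQ' cursor=1
After op 3 (home): buf='HVQ' cursor=0
After op 4 (delete): buf='VQ' cursor=0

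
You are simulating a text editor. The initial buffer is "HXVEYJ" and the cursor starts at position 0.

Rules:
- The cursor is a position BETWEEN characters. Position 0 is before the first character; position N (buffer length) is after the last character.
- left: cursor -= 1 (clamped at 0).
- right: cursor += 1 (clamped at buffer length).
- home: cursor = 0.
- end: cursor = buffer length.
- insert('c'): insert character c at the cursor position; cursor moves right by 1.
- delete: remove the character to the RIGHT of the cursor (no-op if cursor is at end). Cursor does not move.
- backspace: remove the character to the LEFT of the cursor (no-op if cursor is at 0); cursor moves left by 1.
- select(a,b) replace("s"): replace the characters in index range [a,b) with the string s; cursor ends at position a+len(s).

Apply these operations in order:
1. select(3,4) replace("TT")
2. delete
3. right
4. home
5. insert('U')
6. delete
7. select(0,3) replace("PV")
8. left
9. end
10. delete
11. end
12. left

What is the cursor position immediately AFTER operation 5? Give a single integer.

Answer: 1

Derivation:
After op 1 (select(3,4) replace("TT")): buf='HXVTTYJ' cursor=5
After op 2 (delete): buf='HXVTTJ' cursor=5
After op 3 (right): buf='HXVTTJ' cursor=6
After op 4 (home): buf='HXVTTJ' cursor=0
After op 5 (insert('U')): buf='UHXVTTJ' cursor=1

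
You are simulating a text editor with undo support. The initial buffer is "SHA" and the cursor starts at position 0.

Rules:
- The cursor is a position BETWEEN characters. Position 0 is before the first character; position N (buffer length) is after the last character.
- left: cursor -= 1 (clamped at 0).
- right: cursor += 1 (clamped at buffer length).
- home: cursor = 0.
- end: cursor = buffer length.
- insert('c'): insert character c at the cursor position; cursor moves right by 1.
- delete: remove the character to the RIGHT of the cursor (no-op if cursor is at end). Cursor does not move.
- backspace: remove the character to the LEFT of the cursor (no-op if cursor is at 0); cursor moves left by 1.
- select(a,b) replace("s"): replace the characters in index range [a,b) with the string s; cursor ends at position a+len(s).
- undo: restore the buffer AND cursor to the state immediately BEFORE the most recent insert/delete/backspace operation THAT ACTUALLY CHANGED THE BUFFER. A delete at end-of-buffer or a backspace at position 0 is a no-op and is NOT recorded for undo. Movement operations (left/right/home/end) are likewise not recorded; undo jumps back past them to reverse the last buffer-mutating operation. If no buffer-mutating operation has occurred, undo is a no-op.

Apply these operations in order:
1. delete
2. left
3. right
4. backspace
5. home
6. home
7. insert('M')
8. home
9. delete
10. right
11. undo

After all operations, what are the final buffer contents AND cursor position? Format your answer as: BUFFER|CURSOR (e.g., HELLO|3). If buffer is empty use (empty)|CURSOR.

Answer: MA|0

Derivation:
After op 1 (delete): buf='HA' cursor=0
After op 2 (left): buf='HA' cursor=0
After op 3 (right): buf='HA' cursor=1
After op 4 (backspace): buf='A' cursor=0
After op 5 (home): buf='A' cursor=0
After op 6 (home): buf='A' cursor=0
After op 7 (insert('M')): buf='MA' cursor=1
After op 8 (home): buf='MA' cursor=0
After op 9 (delete): buf='A' cursor=0
After op 10 (right): buf='A' cursor=1
After op 11 (undo): buf='MA' cursor=0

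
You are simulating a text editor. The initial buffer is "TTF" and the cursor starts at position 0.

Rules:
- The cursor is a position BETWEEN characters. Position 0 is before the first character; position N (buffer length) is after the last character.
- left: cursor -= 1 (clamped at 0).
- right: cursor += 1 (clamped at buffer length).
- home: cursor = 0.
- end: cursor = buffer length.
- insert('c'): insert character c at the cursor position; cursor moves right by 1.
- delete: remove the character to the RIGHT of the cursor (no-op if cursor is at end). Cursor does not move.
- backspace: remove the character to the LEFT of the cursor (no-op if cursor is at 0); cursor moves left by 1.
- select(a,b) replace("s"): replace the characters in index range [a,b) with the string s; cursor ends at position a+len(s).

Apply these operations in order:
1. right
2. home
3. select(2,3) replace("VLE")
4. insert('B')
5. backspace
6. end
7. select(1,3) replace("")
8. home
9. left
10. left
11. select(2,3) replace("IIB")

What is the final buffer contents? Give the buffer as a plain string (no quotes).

Answer: TLIIB

Derivation:
After op 1 (right): buf='TTF' cursor=1
After op 2 (home): buf='TTF' cursor=0
After op 3 (select(2,3) replace("VLE")): buf='TTVLE' cursor=5
After op 4 (insert('B')): buf='TTVLEB' cursor=6
After op 5 (backspace): buf='TTVLE' cursor=5
After op 6 (end): buf='TTVLE' cursor=5
After op 7 (select(1,3) replace("")): buf='TLE' cursor=1
After op 8 (home): buf='TLE' cursor=0
After op 9 (left): buf='TLE' cursor=0
After op 10 (left): buf='TLE' cursor=0
After op 11 (select(2,3) replace("IIB")): buf='TLIIB' cursor=5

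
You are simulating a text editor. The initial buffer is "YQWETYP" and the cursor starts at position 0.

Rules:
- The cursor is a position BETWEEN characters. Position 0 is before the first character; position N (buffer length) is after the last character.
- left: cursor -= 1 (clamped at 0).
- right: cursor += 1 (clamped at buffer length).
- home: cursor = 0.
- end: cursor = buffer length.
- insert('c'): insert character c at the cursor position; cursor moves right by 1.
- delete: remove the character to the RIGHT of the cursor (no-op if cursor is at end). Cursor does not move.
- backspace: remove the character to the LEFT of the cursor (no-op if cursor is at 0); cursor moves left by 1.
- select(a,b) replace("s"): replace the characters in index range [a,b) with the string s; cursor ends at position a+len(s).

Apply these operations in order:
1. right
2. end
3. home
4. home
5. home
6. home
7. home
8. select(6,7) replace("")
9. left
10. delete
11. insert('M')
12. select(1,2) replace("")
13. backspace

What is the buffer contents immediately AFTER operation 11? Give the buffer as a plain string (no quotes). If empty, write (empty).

Answer: YQWETM

Derivation:
After op 1 (right): buf='YQWETYP' cursor=1
After op 2 (end): buf='YQWETYP' cursor=7
After op 3 (home): buf='YQWETYP' cursor=0
After op 4 (home): buf='YQWETYP' cursor=0
After op 5 (home): buf='YQWETYP' cursor=0
After op 6 (home): buf='YQWETYP' cursor=0
After op 7 (home): buf='YQWETYP' cursor=0
After op 8 (select(6,7) replace("")): buf='YQWETY' cursor=6
After op 9 (left): buf='YQWETY' cursor=5
After op 10 (delete): buf='YQWET' cursor=5
After op 11 (insert('M')): buf='YQWETM' cursor=6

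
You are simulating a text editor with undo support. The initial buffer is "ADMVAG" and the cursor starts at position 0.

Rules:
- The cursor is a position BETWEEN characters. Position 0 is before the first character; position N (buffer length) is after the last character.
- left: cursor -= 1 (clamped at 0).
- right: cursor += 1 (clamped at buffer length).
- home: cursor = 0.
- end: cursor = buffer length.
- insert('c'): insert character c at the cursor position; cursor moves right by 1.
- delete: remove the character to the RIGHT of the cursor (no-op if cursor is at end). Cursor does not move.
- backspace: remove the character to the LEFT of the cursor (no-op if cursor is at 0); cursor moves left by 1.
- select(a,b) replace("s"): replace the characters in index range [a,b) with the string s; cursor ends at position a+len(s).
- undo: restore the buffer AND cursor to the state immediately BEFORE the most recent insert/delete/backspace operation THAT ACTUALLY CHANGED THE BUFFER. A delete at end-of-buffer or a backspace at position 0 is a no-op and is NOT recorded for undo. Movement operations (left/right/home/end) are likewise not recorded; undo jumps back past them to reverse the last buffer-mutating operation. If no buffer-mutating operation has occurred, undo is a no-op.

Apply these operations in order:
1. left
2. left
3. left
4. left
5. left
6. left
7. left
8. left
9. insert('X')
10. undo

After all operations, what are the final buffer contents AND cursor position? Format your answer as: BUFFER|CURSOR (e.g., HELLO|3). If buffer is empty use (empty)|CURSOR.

After op 1 (left): buf='ADMVAG' cursor=0
After op 2 (left): buf='ADMVAG' cursor=0
After op 3 (left): buf='ADMVAG' cursor=0
After op 4 (left): buf='ADMVAG' cursor=0
After op 5 (left): buf='ADMVAG' cursor=0
After op 6 (left): buf='ADMVAG' cursor=0
After op 7 (left): buf='ADMVAG' cursor=0
After op 8 (left): buf='ADMVAG' cursor=0
After op 9 (insert('X')): buf='XADMVAG' cursor=1
After op 10 (undo): buf='ADMVAG' cursor=0

Answer: ADMVAG|0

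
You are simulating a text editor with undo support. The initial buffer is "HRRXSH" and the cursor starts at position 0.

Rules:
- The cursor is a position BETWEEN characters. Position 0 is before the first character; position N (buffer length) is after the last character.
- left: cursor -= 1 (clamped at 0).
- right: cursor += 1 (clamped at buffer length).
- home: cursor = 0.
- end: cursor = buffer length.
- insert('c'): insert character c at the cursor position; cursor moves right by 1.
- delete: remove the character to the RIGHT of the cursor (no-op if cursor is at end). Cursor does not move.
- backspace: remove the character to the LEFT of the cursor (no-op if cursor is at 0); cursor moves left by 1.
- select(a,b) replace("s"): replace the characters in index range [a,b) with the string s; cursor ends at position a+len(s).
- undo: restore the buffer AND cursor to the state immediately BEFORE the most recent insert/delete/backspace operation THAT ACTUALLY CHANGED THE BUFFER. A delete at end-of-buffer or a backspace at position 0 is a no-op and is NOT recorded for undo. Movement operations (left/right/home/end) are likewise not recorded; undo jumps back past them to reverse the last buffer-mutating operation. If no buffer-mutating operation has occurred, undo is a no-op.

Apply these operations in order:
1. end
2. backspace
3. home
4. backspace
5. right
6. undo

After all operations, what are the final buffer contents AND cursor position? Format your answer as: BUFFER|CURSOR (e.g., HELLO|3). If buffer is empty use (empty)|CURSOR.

After op 1 (end): buf='HRRXSH' cursor=6
After op 2 (backspace): buf='HRRXS' cursor=5
After op 3 (home): buf='HRRXS' cursor=0
After op 4 (backspace): buf='HRRXS' cursor=0
After op 5 (right): buf='HRRXS' cursor=1
After op 6 (undo): buf='HRRXSH' cursor=6

Answer: HRRXSH|6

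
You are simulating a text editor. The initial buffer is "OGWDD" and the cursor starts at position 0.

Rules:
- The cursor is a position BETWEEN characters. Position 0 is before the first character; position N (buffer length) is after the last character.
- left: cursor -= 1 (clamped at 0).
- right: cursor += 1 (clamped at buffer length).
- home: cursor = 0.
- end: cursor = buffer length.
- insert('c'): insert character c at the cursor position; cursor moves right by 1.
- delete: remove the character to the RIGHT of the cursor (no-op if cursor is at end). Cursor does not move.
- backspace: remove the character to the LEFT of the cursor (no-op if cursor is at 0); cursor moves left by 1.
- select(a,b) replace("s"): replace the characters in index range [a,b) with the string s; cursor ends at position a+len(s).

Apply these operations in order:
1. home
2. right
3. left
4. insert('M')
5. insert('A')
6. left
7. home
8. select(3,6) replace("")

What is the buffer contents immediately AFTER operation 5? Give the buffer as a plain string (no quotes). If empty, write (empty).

After op 1 (home): buf='OGWDD' cursor=0
After op 2 (right): buf='OGWDD' cursor=1
After op 3 (left): buf='OGWDD' cursor=0
After op 4 (insert('M')): buf='MOGWDD' cursor=1
After op 5 (insert('A')): buf='MAOGWDD' cursor=2

Answer: MAOGWDD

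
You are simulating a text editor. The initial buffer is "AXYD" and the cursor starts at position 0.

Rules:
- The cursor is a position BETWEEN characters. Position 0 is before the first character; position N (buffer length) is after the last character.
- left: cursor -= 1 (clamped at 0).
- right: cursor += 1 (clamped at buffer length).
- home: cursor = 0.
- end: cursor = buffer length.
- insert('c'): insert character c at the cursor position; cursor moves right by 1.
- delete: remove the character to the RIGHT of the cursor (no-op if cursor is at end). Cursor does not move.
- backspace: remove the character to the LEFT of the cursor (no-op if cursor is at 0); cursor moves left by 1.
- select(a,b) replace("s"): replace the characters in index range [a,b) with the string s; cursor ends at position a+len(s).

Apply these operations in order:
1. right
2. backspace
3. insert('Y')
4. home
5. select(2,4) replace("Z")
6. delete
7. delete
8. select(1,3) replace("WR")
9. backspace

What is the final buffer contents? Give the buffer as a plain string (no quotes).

After op 1 (right): buf='AXYD' cursor=1
After op 2 (backspace): buf='XYD' cursor=0
After op 3 (insert('Y')): buf='YXYD' cursor=1
After op 4 (home): buf='YXYD' cursor=0
After op 5 (select(2,4) replace("Z")): buf='YXZ' cursor=3
After op 6 (delete): buf='YXZ' cursor=3
After op 7 (delete): buf='YXZ' cursor=3
After op 8 (select(1,3) replace("WR")): buf='YWR' cursor=3
After op 9 (backspace): buf='YW' cursor=2

Answer: YW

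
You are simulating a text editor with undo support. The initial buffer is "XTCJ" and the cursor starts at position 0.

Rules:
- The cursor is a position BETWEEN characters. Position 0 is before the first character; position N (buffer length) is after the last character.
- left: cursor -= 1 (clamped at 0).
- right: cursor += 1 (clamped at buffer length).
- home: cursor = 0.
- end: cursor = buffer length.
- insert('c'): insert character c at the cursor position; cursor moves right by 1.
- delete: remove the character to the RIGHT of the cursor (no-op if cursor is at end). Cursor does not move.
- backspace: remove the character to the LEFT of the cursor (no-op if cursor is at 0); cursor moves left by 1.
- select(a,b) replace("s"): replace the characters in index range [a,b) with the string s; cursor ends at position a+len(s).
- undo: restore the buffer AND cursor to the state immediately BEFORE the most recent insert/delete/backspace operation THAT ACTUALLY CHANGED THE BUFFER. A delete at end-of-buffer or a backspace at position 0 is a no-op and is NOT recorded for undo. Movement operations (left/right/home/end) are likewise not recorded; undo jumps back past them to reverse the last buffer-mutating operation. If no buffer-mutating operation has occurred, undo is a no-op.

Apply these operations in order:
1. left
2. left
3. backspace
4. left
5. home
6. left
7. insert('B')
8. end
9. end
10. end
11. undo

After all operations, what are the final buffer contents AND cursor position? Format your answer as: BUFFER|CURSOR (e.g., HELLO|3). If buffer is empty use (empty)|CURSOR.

After op 1 (left): buf='XTCJ' cursor=0
After op 2 (left): buf='XTCJ' cursor=0
After op 3 (backspace): buf='XTCJ' cursor=0
After op 4 (left): buf='XTCJ' cursor=0
After op 5 (home): buf='XTCJ' cursor=0
After op 6 (left): buf='XTCJ' cursor=0
After op 7 (insert('B')): buf='BXTCJ' cursor=1
After op 8 (end): buf='BXTCJ' cursor=5
After op 9 (end): buf='BXTCJ' cursor=5
After op 10 (end): buf='BXTCJ' cursor=5
After op 11 (undo): buf='XTCJ' cursor=0

Answer: XTCJ|0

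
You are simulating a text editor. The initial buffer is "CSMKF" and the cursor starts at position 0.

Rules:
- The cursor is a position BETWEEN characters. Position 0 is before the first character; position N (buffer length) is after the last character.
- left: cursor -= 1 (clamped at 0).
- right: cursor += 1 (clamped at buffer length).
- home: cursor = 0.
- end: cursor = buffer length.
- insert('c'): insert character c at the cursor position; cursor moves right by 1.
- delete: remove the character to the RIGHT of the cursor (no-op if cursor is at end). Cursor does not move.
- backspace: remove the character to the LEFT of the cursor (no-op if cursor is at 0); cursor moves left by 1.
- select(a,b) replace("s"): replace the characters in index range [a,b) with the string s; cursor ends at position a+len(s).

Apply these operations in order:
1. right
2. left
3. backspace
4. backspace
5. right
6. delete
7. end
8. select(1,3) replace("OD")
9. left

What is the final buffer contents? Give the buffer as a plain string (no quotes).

Answer: CODF

Derivation:
After op 1 (right): buf='CSMKF' cursor=1
After op 2 (left): buf='CSMKF' cursor=0
After op 3 (backspace): buf='CSMKF' cursor=0
After op 4 (backspace): buf='CSMKF' cursor=0
After op 5 (right): buf='CSMKF' cursor=1
After op 6 (delete): buf='CMKF' cursor=1
After op 7 (end): buf='CMKF' cursor=4
After op 8 (select(1,3) replace("OD")): buf='CODF' cursor=3
After op 9 (left): buf='CODF' cursor=2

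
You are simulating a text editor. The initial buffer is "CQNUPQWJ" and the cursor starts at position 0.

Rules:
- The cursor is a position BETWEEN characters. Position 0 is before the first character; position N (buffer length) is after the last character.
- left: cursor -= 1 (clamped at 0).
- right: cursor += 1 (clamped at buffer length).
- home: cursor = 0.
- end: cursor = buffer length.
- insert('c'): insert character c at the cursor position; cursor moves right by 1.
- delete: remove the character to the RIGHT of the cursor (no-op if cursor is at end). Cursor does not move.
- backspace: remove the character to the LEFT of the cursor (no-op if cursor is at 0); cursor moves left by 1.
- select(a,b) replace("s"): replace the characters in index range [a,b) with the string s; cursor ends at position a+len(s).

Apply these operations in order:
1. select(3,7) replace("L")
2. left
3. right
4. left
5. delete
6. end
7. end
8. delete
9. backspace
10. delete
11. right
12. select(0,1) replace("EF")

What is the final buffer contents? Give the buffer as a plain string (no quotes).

Answer: EFQN

Derivation:
After op 1 (select(3,7) replace("L")): buf='CQNLJ' cursor=4
After op 2 (left): buf='CQNLJ' cursor=3
After op 3 (right): buf='CQNLJ' cursor=4
After op 4 (left): buf='CQNLJ' cursor=3
After op 5 (delete): buf='CQNJ' cursor=3
After op 6 (end): buf='CQNJ' cursor=4
After op 7 (end): buf='CQNJ' cursor=4
After op 8 (delete): buf='CQNJ' cursor=4
After op 9 (backspace): buf='CQN' cursor=3
After op 10 (delete): buf='CQN' cursor=3
After op 11 (right): buf='CQN' cursor=3
After op 12 (select(0,1) replace("EF")): buf='EFQN' cursor=2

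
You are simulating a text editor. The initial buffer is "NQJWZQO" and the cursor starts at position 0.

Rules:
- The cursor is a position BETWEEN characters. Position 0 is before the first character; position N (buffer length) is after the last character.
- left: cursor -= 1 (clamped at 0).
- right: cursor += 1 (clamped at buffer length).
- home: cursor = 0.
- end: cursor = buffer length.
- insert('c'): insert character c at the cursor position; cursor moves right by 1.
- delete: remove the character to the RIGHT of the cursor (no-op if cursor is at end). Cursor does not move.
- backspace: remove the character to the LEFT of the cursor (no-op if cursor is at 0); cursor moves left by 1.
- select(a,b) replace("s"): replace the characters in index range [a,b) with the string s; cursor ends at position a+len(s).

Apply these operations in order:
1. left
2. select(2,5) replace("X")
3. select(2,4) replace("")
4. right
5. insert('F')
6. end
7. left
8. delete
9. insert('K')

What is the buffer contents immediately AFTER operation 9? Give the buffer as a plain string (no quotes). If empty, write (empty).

Answer: NQOK

Derivation:
After op 1 (left): buf='NQJWZQO' cursor=0
After op 2 (select(2,5) replace("X")): buf='NQXQO' cursor=3
After op 3 (select(2,4) replace("")): buf='NQO' cursor=2
After op 4 (right): buf='NQO' cursor=3
After op 5 (insert('F')): buf='NQOF' cursor=4
After op 6 (end): buf='NQOF' cursor=4
After op 7 (left): buf='NQOF' cursor=3
After op 8 (delete): buf='NQO' cursor=3
After op 9 (insert('K')): buf='NQOK' cursor=4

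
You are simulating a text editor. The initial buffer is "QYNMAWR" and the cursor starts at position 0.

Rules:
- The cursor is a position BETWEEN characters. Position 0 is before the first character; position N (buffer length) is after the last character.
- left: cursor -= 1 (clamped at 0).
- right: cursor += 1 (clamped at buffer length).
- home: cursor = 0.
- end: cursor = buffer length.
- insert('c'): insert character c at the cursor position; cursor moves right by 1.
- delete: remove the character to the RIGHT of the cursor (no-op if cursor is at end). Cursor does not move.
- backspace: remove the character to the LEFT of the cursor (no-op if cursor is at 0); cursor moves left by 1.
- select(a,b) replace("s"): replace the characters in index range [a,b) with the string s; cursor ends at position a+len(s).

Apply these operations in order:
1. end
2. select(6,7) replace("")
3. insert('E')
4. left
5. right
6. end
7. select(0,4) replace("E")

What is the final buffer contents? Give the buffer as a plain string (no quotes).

After op 1 (end): buf='QYNMAWR' cursor=7
After op 2 (select(6,7) replace("")): buf='QYNMAW' cursor=6
After op 3 (insert('E')): buf='QYNMAWE' cursor=7
After op 4 (left): buf='QYNMAWE' cursor=6
After op 5 (right): buf='QYNMAWE' cursor=7
After op 6 (end): buf='QYNMAWE' cursor=7
After op 7 (select(0,4) replace("E")): buf='EAWE' cursor=1

Answer: EAWE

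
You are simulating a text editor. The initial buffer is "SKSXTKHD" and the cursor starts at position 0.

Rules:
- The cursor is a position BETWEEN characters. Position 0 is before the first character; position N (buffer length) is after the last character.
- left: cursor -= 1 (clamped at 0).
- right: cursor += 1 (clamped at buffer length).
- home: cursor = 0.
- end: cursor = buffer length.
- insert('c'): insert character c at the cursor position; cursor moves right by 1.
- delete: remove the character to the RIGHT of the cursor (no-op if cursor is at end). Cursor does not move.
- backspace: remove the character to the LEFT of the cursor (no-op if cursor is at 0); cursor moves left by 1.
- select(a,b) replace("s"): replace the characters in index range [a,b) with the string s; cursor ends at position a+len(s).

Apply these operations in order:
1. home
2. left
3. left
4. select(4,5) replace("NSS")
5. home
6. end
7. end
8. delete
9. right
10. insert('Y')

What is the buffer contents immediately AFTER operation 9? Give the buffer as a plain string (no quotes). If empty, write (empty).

After op 1 (home): buf='SKSXTKHD' cursor=0
After op 2 (left): buf='SKSXTKHD' cursor=0
After op 3 (left): buf='SKSXTKHD' cursor=0
After op 4 (select(4,5) replace("NSS")): buf='SKSXNSSKHD' cursor=7
After op 5 (home): buf='SKSXNSSKHD' cursor=0
After op 6 (end): buf='SKSXNSSKHD' cursor=10
After op 7 (end): buf='SKSXNSSKHD' cursor=10
After op 8 (delete): buf='SKSXNSSKHD' cursor=10
After op 9 (right): buf='SKSXNSSKHD' cursor=10

Answer: SKSXNSSKHD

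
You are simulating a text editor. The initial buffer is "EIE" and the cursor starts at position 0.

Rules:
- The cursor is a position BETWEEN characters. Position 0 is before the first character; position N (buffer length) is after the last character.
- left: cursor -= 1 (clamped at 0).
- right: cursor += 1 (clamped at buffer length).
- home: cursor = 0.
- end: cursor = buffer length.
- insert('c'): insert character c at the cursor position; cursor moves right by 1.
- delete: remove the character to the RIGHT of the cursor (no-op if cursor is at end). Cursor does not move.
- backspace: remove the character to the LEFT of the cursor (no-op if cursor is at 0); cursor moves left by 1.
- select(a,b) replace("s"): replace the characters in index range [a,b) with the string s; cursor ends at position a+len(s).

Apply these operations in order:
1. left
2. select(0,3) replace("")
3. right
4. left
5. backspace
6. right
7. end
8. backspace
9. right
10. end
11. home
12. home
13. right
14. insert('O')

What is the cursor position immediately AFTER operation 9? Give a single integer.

Answer: 0

Derivation:
After op 1 (left): buf='EIE' cursor=0
After op 2 (select(0,3) replace("")): buf='(empty)' cursor=0
After op 3 (right): buf='(empty)' cursor=0
After op 4 (left): buf='(empty)' cursor=0
After op 5 (backspace): buf='(empty)' cursor=0
After op 6 (right): buf='(empty)' cursor=0
After op 7 (end): buf='(empty)' cursor=0
After op 8 (backspace): buf='(empty)' cursor=0
After op 9 (right): buf='(empty)' cursor=0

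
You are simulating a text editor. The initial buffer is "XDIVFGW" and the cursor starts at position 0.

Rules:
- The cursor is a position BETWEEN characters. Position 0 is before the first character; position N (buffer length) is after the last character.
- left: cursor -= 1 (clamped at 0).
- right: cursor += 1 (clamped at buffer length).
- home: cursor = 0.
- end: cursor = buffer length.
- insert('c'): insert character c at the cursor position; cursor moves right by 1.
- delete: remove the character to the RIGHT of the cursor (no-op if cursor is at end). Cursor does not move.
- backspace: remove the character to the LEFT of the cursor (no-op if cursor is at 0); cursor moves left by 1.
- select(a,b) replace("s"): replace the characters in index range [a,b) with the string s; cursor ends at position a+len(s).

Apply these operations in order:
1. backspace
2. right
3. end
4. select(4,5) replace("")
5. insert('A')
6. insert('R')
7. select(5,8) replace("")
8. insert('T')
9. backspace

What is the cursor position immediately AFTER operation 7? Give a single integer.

After op 1 (backspace): buf='XDIVFGW' cursor=0
After op 2 (right): buf='XDIVFGW' cursor=1
After op 3 (end): buf='XDIVFGW' cursor=7
After op 4 (select(4,5) replace("")): buf='XDIVGW' cursor=4
After op 5 (insert('A')): buf='XDIVAGW' cursor=5
After op 6 (insert('R')): buf='XDIVARGW' cursor=6
After op 7 (select(5,8) replace("")): buf='XDIVA' cursor=5

Answer: 5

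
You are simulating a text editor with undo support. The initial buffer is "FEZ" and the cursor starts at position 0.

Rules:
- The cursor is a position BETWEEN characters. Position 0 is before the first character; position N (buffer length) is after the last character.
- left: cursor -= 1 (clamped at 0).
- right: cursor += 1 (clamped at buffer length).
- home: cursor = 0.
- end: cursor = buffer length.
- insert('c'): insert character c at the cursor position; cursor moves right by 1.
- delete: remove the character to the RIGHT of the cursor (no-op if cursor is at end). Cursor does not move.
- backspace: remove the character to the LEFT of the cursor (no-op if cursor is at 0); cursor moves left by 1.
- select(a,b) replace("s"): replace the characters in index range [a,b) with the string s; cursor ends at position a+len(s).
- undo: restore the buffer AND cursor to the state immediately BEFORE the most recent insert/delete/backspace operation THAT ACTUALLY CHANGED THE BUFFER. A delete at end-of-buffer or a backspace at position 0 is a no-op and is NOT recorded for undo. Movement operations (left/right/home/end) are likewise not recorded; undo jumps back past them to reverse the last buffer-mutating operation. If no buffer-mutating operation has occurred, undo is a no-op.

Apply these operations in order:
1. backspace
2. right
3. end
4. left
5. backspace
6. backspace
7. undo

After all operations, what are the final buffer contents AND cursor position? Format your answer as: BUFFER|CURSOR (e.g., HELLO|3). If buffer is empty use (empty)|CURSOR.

Answer: FZ|1

Derivation:
After op 1 (backspace): buf='FEZ' cursor=0
After op 2 (right): buf='FEZ' cursor=1
After op 3 (end): buf='FEZ' cursor=3
After op 4 (left): buf='FEZ' cursor=2
After op 5 (backspace): buf='FZ' cursor=1
After op 6 (backspace): buf='Z' cursor=0
After op 7 (undo): buf='FZ' cursor=1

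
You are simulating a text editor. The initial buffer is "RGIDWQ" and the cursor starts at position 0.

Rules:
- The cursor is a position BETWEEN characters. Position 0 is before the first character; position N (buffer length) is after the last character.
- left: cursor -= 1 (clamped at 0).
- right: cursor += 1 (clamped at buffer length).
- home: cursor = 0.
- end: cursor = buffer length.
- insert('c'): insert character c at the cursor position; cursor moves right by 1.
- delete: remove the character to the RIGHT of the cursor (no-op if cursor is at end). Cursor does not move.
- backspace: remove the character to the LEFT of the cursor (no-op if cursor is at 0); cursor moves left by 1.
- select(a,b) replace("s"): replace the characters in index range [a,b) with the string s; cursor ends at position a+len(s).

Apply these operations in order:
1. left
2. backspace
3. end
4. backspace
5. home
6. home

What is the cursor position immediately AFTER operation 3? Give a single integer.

After op 1 (left): buf='RGIDWQ' cursor=0
After op 2 (backspace): buf='RGIDWQ' cursor=0
After op 3 (end): buf='RGIDWQ' cursor=6

Answer: 6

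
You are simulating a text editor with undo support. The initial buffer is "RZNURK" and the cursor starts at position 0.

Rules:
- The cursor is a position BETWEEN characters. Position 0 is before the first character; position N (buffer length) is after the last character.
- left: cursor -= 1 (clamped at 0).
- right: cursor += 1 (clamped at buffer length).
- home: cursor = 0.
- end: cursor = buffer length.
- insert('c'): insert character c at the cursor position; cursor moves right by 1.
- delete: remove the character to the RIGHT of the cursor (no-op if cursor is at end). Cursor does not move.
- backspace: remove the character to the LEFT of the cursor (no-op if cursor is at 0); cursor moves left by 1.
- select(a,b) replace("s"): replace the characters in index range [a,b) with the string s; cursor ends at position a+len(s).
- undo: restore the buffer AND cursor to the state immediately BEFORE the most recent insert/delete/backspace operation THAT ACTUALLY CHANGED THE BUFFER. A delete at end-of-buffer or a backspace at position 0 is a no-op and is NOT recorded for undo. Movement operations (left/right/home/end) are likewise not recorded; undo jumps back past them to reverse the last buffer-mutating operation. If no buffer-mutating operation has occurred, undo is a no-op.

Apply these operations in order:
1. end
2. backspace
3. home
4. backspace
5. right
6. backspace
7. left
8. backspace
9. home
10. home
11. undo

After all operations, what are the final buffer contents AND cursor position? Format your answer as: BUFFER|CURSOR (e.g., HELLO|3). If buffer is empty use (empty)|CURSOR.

Answer: RZNUR|1

Derivation:
After op 1 (end): buf='RZNURK' cursor=6
After op 2 (backspace): buf='RZNUR' cursor=5
After op 3 (home): buf='RZNUR' cursor=0
After op 4 (backspace): buf='RZNUR' cursor=0
After op 5 (right): buf='RZNUR' cursor=1
After op 6 (backspace): buf='ZNUR' cursor=0
After op 7 (left): buf='ZNUR' cursor=0
After op 8 (backspace): buf='ZNUR' cursor=0
After op 9 (home): buf='ZNUR' cursor=0
After op 10 (home): buf='ZNUR' cursor=0
After op 11 (undo): buf='RZNUR' cursor=1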